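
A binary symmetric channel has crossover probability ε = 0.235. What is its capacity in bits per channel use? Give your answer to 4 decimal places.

Binary symmetric channel: C = 1 − h₂(ε) where h₂ is the binary entropy function.
h₂(0.235) = −0.235·log₂0.235 − 0.765·log₂0.765 = 0.7866.
C = 1 − 0.7866 = 0.2134 bits per channel use.

0.2134 bits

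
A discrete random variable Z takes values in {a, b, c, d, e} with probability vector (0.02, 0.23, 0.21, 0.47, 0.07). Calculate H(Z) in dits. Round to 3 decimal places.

0.558 dits

H(Z) = −Σ p·log₁₀ p.
  −(0.02)·log₁₀(0.02) = 0.0340
  −(0.23)·log₁₀(0.23) = 0.1468
  −(0.21)·log₁₀(0.21) = 0.1423
  −(0.47)·log₁₀(0.47) = 0.1541
  −(0.07)·log₁₀(0.07) = 0.0808
Sum: 0.0340 + 0.1468 + 0.1423 + 0.1541 + 0.0808 = 0.558 dits.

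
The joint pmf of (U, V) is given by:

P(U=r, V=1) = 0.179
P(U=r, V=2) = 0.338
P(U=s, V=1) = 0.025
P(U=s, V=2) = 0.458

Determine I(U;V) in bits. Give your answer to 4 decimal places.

Marginals: p(U) = (0.5170, 0.4830), p(V) = (0.2040, 0.7960).
I(U;V) = Σ p(x,y)·log₂[p(x,y)/(p(x)p(y))].
  (r,1): 0.179·log₂(1.6972) = 0.13660
  (r,2): 0.338·log₂(0.8213) = -0.09599
  (s,1): 0.025·log₂(0.2537) = -0.04947
  (s,2): 0.458·log₂(1.1913) = 0.11564
Sum = 0.1068 bits.

0.1068 bits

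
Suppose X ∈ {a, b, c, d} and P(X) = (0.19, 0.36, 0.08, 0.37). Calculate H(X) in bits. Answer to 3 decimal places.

1.808 bits

H(X) = −Σ p·log₂ p.
  −(0.19)·log₂(0.19) = 0.4552
  −(0.36)·log₂(0.36) = 0.5306
  −(0.08)·log₂(0.08) = 0.2915
  −(0.37)·log₂(0.37) = 0.5307
Sum: 0.4552 + 0.5306 + 0.2915 + 0.5307 = 1.808 bits.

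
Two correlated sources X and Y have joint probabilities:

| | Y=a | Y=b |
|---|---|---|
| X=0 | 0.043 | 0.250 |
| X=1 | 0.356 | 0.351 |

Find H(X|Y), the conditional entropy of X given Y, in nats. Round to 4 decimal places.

0.5444 nats

Chain rule: H(X|Y) = H(X,Y) − H(Y).
Marginals: p(X) = (0.2930, 0.7070), p(Y) = (0.3990, 0.6010).
H(X,Y) = 1.2170 nats; H(Y) = 0.6726 nats.
H(X|Y) = 1.2170 − 0.6726 = 0.5444 nats.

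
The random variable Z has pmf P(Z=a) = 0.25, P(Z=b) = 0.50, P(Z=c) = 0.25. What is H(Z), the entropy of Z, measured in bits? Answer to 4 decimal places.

H(Z) = −Σ p·log₂ p.
  −(0.25)·log₂(0.25) = 0.50000
  −(0.50)·log₂(0.50) = 0.50000
  −(0.25)·log₂(0.25) = 0.50000
Sum: 0.50000 + 0.50000 + 0.50000 = 1.5000 bits.

1.5000 bits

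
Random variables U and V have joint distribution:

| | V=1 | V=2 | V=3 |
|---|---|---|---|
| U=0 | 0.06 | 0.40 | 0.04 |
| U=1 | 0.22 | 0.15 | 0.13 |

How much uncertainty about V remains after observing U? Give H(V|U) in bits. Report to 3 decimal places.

Marginals: p(U) = (0.5000, 0.5000), p(V) = (0.2800, 0.5500, 0.1700).
H(V|U) = Σ p(U) · H(V|U=·).
  U=0: p=0.5000, H(V|U=0) = 0.9161
  U=1: p=0.5000, H(V|U=1) = 1.5475
Weighted sum = 1.232 bits.

1.232 bits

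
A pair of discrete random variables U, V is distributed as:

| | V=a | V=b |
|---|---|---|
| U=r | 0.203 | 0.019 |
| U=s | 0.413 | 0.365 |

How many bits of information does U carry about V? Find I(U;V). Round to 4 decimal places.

0.0914 bits

Marginals: p(U) = (0.2220, 0.7780), p(V) = (0.6160, 0.3840).
I(U;V) = Σ p(x,y)·log₂[p(x,y)/(p(x)p(y))].
  (r,a): 0.203·log₂(1.4844) = 0.11569
  (r,b): 0.019·log₂(0.2229) = -0.04115
  (s,a): 0.413·log₂(0.8618) = -0.08864
  (s,b): 0.365·log₂(1.2217) = 0.10547
Sum = 0.0914 bits.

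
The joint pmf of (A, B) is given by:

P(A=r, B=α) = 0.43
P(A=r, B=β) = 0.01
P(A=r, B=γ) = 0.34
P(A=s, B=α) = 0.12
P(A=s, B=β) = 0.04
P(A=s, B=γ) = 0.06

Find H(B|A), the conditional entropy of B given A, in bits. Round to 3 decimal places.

Marginals: p(A) = (0.7800, 0.2200), p(B) = (0.5500, 0.0500, 0.4000).
H(B|A) = Σ p(A) · H(B|A=·).
  A=r: p=0.7800, H(B|A=r) = 1.0764
  A=s: p=0.2200, H(B|A=s) = 1.4354
Weighted sum = 1.155 bits.

1.155 bits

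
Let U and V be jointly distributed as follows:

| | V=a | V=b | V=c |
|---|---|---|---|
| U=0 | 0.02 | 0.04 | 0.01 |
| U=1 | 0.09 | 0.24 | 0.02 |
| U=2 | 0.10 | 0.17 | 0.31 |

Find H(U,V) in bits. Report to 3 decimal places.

2.575 bits

H(U,V) = −Σ p(x,y)·log₂ p(x,y) over all 9 cells.
  cell (0,a): −0.02·log₂0.02 = 0.1129
  cell (0,b): −0.04·log₂0.04 = 0.1858
  cell (0,c): −0.01·log₂0.01 = 0.0664
  cell (1,a): −0.09·log₂0.09 = 0.3127
  cell (1,b): −0.24·log₂0.24 = 0.4941
  cell (1,c): −0.02·log₂0.02 = 0.1129
  cell (2,a): −0.10·log₂0.10 = 0.3322
  cell (2,b): −0.17·log₂0.17 = 0.4346
  cell (2,c): −0.31·log₂0.31 = 0.5238
Sum = 2.575 bits.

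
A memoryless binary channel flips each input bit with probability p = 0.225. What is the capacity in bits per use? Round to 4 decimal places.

Binary symmetric channel: C = 1 − h₂(ε) where h₂ is the binary entropy function.
h₂(0.225) = −0.225·log₂0.225 − 0.775·log₂0.775 = 0.7692.
C = 1 − 0.7692 = 0.2308 bits per channel use.

0.2308 bits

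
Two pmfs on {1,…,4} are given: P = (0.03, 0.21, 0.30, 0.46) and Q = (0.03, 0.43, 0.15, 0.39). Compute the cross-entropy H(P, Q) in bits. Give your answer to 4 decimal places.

H(P,Q) = −Σ p·log₂ q.
  −0.03·log₂(0.03) = 0.15177
  −0.21·log₂(0.43) = 0.25569
  −0.30·log₂(0.15) = 0.82109
  −0.46·log₂(0.39) = 0.62489
H(P,Q) = 1.8534 bits.

1.8534 bits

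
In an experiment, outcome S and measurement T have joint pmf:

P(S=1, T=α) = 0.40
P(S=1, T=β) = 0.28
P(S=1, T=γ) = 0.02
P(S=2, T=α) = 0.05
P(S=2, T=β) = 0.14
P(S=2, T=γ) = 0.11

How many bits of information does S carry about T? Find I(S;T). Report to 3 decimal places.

Marginals: p(S) = (0.7000, 0.3000), p(T) = (0.4500, 0.4200, 0.1300).
I(S;T) = Σ p(x,y)·log₂[p(x,y)/(p(x)p(y))].
  (1,α): 0.40·log₂(1.2698) = 0.1379
  (1,β): 0.28·log₂(0.9524) = -0.0197
  (1,γ): 0.02·log₂(0.2198) = -0.0437
  (2,α): 0.05·log₂(0.3704) = -0.0716
  (2,β): 0.14·log₂(1.1111) = 0.0213
  (2,γ): 0.11·log₂(2.8205) = 0.1646
Sum = 0.189 bits.

0.189 bits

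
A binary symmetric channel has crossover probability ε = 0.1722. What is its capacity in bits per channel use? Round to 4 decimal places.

0.3373 bits

Binary symmetric channel: C = 1 − h₂(ε) where h₂ is the binary entropy function.
h₂(0.1722) = −0.1722·log₂0.1722 − 0.8278·log₂0.8278 = 0.6627.
C = 1 − 0.6627 = 0.3373 bits per channel use.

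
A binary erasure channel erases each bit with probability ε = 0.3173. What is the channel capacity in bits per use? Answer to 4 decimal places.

Binary erasure channel: capacity C = 1 − ε.
C = 1 − 0.3173 = 0.6827 bits per channel use.

0.6827 bits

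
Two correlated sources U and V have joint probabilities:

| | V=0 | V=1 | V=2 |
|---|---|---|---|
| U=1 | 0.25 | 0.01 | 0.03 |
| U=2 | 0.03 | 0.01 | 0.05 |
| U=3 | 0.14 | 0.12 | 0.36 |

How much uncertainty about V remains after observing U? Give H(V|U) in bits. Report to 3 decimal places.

1.189 bits

Chain rule: H(V|U) = H(U,V) − H(U).
Marginals: p(U) = (0.2900, 0.0900, 0.6200), p(V) = (0.4200, 0.1400, 0.4400).
H(U,V) = 2.4473 bits; H(U) = 1.2581 bits.
H(V|U) = 2.4473 − 1.2581 = 1.189 bits.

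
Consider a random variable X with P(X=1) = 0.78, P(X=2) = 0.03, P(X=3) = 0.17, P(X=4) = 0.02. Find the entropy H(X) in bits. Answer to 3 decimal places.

0.979 bits

H(X) = −Σ p·log₂ p.
  −(0.78)·log₂(0.78) = 0.2796
  −(0.03)·log₂(0.03) = 0.1518
  −(0.17)·log₂(0.17) = 0.4346
  −(0.02)·log₂(0.02) = 0.1129
Sum: 0.2796 + 0.1518 + 0.4346 + 0.1129 = 0.979 bits.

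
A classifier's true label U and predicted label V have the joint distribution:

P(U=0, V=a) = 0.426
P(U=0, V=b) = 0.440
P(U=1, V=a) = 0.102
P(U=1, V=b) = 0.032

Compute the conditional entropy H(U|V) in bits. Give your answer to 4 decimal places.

0.5427 bits

Marginals: p(U) = (0.8660, 0.1340), p(V) = (0.5280, 0.4720).
H(U|V) = Σ p(V) · H(U|V=·).
  V=a: p=0.5280, H(U|V=a) = 0.7081
  V=b: p=0.4720, H(U|V=b) = 0.3576
Weighted sum = 0.5427 bits.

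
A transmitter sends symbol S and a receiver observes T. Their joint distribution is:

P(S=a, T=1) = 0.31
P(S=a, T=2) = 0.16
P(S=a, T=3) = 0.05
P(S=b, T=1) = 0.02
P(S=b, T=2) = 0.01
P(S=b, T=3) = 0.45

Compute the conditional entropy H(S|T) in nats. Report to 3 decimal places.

Chain rule: H(S|T) = H(S,T) − H(T).
Marginals: p(S) = (0.5200, 0.4800), p(T) = (0.3300, 0.1700, 0.5000).
H(S,T) = 1.2897 nats; H(T) = 1.0137 nats.
H(S|T) = 1.2897 − 1.0137 = 0.276 nats.

0.276 nats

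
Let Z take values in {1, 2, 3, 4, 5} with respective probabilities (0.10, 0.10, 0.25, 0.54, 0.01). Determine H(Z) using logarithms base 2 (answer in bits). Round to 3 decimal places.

H(Z) = −Σ p·log₂ p.
  −(0.10)·log₂(0.10) = 0.3322
  −(0.10)·log₂(0.10) = 0.3322
  −(0.25)·log₂(0.25) = 0.5000
  −(0.54)·log₂(0.54) = 0.4800
  −(0.01)·log₂(0.01) = 0.0664
Sum: 0.3322 + 0.3322 + 0.5000 + 0.4800 + 0.0664 = 1.711 bits.

1.711 bits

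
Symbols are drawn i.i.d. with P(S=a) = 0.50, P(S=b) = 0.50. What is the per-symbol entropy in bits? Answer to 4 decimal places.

H(S) = −Σ p·log₂ p.
  −(0.50)·log₂(0.50) = 0.50000
  −(0.50)·log₂(0.50) = 0.50000
Sum: 0.50000 + 0.50000 = 1.0000 bits.

1.0000 bits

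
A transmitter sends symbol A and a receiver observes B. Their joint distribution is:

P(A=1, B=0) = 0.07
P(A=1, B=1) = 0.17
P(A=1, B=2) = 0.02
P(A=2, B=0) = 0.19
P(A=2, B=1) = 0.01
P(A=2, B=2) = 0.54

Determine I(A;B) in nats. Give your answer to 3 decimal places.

Marginals: p(A) = (0.2600, 0.7400), p(B) = (0.2600, 0.1800, 0.5600).
I(A;B) = Σ p(x,y)·ln[p(x,y)/(p(x)p(y))].
  (1,0): 0.07·ln(1.0355) = 0.0024
  (1,1): 0.17·ln(3.6325) = 0.2193
  (1,2): 0.02·ln(0.1374) = -0.0397
  (2,0): 0.19·ln(0.9875) = -0.0024
  (2,1): 0.01·ln(0.0751) = -0.0259
  (2,2): 0.54·ln(1.3031) = 0.1430
Sum = 0.297 nats.

0.297 nats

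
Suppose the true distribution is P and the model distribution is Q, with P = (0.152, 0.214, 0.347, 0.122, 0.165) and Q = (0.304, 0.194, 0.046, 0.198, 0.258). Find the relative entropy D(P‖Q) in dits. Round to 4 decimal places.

0.2102 dits

D(P‖Q) = Σ p·log₁₀(p/q).
  0.152·log₁₀(0.152/0.304) = -0.04576
  0.214·log₁₀(0.214/0.194) = 0.00912
  0.347·log₁₀(0.347/0.046) = 0.30452
  0.122·log₁₀(0.122/0.198) = -0.02566
  0.165·log₁₀(0.165/0.258) = -0.03203
D(P‖Q) = 0.2102 dits.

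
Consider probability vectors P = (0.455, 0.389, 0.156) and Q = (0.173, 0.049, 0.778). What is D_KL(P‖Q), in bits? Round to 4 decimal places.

D(P‖Q) = Σ p·log₂(p/q).
  0.455·log₂(0.455/0.173) = 0.63477
  0.389·log₂(0.389/0.049) = 1.16269
  0.156·log₂(0.156/0.778) = -0.36164
D(P‖Q) = 1.4358 bits.

1.4358 bits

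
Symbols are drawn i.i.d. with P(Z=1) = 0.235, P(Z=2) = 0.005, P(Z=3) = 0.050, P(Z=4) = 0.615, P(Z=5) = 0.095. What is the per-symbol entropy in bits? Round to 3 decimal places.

H(Z) = −Σ p·log₂ p.
  −(0.235)·log₂(0.235) = 0.4910
  −(0.005)·log₂(0.005) = 0.0382
  −(0.050)·log₂(0.050) = 0.2161
  −(0.615)·log₂(0.615) = 0.4313
  −(0.095)·log₂(0.095) = 0.3226
Sum: 0.4910 + 0.0382 + 0.2161 + 0.4313 + 0.3226 = 1.499 bits.

1.499 bits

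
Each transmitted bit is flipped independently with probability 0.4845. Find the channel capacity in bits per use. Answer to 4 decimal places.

0.0007 bits

Binary symmetric channel: C = 1 − h₂(ε) where h₂ is the binary entropy function.
h₂(0.4845) = −0.4845·log₂0.4845 − 0.5155·log₂0.5155 = 0.9993.
C = 1 − 0.9993 = 0.0007 bits per channel use.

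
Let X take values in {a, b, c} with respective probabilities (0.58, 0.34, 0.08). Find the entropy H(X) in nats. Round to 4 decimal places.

0.8848 nats

H(X) = −Σ p·ln p.
  −(0.58)·ln(0.58) = 0.31594
  −(0.34)·ln(0.34) = 0.36680
  −(0.08)·ln(0.08) = 0.20206
Sum: 0.31594 + 0.36680 + 0.20206 = 0.8848 nats.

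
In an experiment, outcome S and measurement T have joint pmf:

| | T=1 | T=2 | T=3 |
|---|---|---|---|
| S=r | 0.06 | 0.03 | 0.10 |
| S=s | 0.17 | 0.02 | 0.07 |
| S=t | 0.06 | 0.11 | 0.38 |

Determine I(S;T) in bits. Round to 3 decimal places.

0.182 bits

Marginals: p(S) = (0.1900, 0.2600, 0.5500), p(T) = (0.2900, 0.1600, 0.5500).
I(S;T) = Σ p(x,y)·log₂[p(x,y)/(p(x)p(y))].
  (r,1): 0.06·log₂(1.0889) = 0.0074
  (r,2): 0.03·log₂(0.9868) = -0.0006
  (r,3): 0.10·log₂(0.9569) = -0.0064
  (s,1): 0.17·log₂(2.2546) = 0.1994
  (s,2): 0.02·log₂(0.4808) = -0.0211
  (s,3): 0.07·log₂(0.4895) = -0.0721
  (t,1): 0.06·log₂(0.3762) = -0.0846
  (t,2): 0.11·log₂(1.2500) = 0.0354
  (t,3): 0.38·log₂(1.2562) = 0.1250
Sum = 0.182 bits.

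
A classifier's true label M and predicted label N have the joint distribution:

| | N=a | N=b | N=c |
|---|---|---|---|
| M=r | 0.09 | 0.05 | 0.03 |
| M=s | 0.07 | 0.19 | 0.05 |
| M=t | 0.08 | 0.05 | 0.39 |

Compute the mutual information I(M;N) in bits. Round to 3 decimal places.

0.315 bits

Marginals: p(M) = (0.1700, 0.3100, 0.5200), p(N) = (0.2400, 0.2900, 0.4700).
I(M;N) = Σ p(x,y)·log₂[p(x,y)/(p(x)p(y))].
  (r,a): 0.09·log₂(2.2059) = 0.1027
  (r,b): 0.05·log₂(1.0142) = 0.0010
  (r,c): 0.03·log₂(0.3755) = -0.0424
  (s,a): 0.07·log₂(0.9409) = -0.0062
  (s,b): 0.19·log₂(2.1135) = 0.2051
  (s,c): 0.05·log₂(0.3432) = -0.0772
  (t,a): 0.08·log₂(0.6410) = -0.0513
  (t,b): 0.05·log₂(0.3316) = -0.0796
  (t,c): 0.39·log₂(1.5957) = 0.2629
Sum = 0.315 bits.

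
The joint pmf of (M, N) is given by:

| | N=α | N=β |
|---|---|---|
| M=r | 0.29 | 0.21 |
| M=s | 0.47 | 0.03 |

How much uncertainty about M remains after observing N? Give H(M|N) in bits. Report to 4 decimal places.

Marginals: p(M) = (0.5000, 0.5000), p(N) = (0.7600, 0.2400).
H(M|N) = Σ p(N) · H(M|N=·).
  N=α: p=0.7600, H(M|N=α) = 0.9591
  N=β: p=0.2400, H(M|N=β) = 0.5436
Weighted sum = 0.8594 bits.

0.8594 bits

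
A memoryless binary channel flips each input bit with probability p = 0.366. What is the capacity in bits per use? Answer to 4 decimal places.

0.0524 bits

Binary symmetric channel: C = 1 − h₂(ε) where h₂ is the binary entropy function.
h₂(0.366) = −0.366·log₂0.366 − 0.634·log₂0.634 = 0.9476.
C = 1 − 0.9476 = 0.0524 bits per channel use.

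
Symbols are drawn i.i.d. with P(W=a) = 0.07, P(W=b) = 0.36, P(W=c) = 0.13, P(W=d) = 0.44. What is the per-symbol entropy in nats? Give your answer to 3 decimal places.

1.180 nats

H(W) = −Σ p·ln p.
  −(0.07)·ln(0.07) = 0.1861
  −(0.36)·ln(0.36) = 0.3678
  −(0.13)·ln(0.13) = 0.2652
  −(0.44)·ln(0.44) = 0.3612
Sum: 0.1861 + 0.3678 + 0.2652 + 0.3612 = 1.180 nats.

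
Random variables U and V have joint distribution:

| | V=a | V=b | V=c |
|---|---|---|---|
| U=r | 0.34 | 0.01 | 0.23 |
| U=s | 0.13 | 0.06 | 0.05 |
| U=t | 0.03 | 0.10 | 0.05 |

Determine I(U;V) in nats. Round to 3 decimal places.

Marginals: p(U) = (0.5800, 0.2400, 0.1800), p(V) = (0.5000, 0.1700, 0.3300).
I(U;V) = H(U) + H(V) − H(U,V).
H(U) = 0.9671, H(V) = 1.0137, H(U,V) = 1.8199.
I(U;V) = 0.9671 + 1.0137 − 1.8199 = 0.161 nats.

0.161 nats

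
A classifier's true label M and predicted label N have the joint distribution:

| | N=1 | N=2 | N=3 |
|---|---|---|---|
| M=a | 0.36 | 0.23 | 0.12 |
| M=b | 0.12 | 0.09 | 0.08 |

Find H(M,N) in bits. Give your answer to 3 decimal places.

H(M,N) = −Σ p(x,y)·log₂ p(x,y) over all 6 cells.
  cell (a,1): −0.36·log₂0.36 = 0.5306
  cell (a,2): −0.23·log₂0.23 = 0.4877
  cell (a,3): −0.12·log₂0.12 = 0.3671
  cell (b,1): −0.12·log₂0.12 = 0.3671
  cell (b,2): −0.09·log₂0.09 = 0.3127
  cell (b,3): −0.08·log₂0.08 = 0.2915
Sum = 2.357 bits.

2.357 bits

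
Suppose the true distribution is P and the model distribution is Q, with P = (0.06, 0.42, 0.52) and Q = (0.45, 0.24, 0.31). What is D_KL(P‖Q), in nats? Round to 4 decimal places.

D(P‖Q) = Σ p·ln(p/q).
  0.06·ln(0.06/0.45) = -0.12089
  0.42·ln(0.42/0.24) = 0.23504
  0.52·ln(0.52/0.31) = 0.26897
D(P‖Q) = 0.3831 nats.

0.3831 nats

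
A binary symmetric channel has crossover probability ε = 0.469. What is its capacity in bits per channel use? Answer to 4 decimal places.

Binary symmetric channel: C = 1 − h₂(ε) where h₂ is the binary entropy function.
h₂(0.469) = −0.469·log₂0.469 − 0.531·log₂0.531 = 0.9972.
C = 1 − 0.9972 = 0.0028 bits per channel use.

0.0028 bits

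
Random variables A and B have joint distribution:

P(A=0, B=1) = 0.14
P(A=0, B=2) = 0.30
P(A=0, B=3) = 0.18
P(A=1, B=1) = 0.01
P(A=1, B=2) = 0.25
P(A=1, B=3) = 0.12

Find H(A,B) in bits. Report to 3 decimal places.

2.297 bits

H(A,B) = −Σ p(x,y)·log₂ p(x,y) over all 6 cells.
  cell (0,1): −0.14·log₂0.14 = 0.3971
  cell (0,2): −0.30·log₂0.30 = 0.5211
  cell (0,3): −0.18·log₂0.18 = 0.4453
  cell (1,1): −0.01·log₂0.01 = 0.0664
  cell (1,2): −0.25·log₂0.25 = 0.5000
  cell (1,3): −0.12·log₂0.12 = 0.3671
Sum = 2.297 bits.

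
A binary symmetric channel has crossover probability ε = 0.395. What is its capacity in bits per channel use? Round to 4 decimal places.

Binary symmetric channel: C = 1 − h₂(ε) where h₂ is the binary entropy function.
h₂(0.395) = −0.395·log₂0.395 − 0.605·log₂0.605 = 0.9680.
C = 1 − 0.9680 = 0.0320 bits per channel use.

0.0320 bits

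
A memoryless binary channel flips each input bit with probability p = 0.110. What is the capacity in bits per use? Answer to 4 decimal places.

0.5001 bits

Binary symmetric channel: C = 1 − h₂(ε) where h₂ is the binary entropy function.
h₂(0.110) = −0.110·log₂0.110 − 0.890·log₂0.890 = 0.4999.
C = 1 − 0.4999 = 0.5001 bits per channel use.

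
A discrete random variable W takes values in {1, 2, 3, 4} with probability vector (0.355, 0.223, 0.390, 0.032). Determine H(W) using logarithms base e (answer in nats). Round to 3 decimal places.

1.180 nats

H(W) = −Σ p·ln p.
  −(0.355)·ln(0.355) = 0.3677
  −(0.223)·ln(0.223) = 0.3346
  −(0.390)·ln(0.390) = 0.3672
  −(0.032)·ln(0.032) = 0.1101
Sum: 0.3677 + 0.3346 + 0.3672 + 0.1101 = 1.180 nats.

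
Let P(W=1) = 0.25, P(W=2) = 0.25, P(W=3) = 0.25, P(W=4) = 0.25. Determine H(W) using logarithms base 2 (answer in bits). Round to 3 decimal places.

H(W) = −Σ p·log₂ p.
  −(0.25)·log₂(0.25) = 0.5000
  −(0.25)·log₂(0.25) = 0.5000
  −(0.25)·log₂(0.25) = 0.5000
  −(0.25)·log₂(0.25) = 0.5000
Sum: 0.5000 + 0.5000 + 0.5000 + 0.5000 = 2.000 bits.

2.000 bits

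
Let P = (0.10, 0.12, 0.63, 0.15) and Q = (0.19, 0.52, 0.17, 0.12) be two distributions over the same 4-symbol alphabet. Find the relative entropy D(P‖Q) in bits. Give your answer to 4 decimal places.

0.8924 bits

D(P‖Q) = Σ p·log₂(p/q).
  0.10·log₂(0.10/0.19) = -0.09260
  0.12·log₂(0.12/0.52) = -0.25386
  0.63·log₂(0.63/0.17) = 1.19058
  0.15·log₂(0.15/0.12) = 0.04829
D(P‖Q) = 0.8924 bits.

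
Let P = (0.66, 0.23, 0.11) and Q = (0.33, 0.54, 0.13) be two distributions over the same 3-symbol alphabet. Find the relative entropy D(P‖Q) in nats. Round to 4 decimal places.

0.2428 nats

D(P‖Q) = Σ p·ln(p/q).
  0.66·ln(0.66/0.33) = 0.45748
  0.23·ln(0.23/0.54) = -0.19630
  0.11·ln(0.11/0.13) = -0.01838
D(P‖Q) = 0.2428 nats.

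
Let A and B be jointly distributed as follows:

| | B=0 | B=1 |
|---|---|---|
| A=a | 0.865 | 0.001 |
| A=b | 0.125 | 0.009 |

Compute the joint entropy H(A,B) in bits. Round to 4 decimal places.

H(A,B) = −Σ p(x,y)·log₂ p(x,y) over all 4 cells.
  cell (a,0): −0.865·log₂0.865 = 0.18098
  cell (a,1): −0.001·log₂0.001 = 0.00997
  cell (b,0): −0.125·log₂0.125 = 0.37500
  cell (b,1): −0.009·log₂0.009 = 0.06116
Sum = 0.6271 bits.

0.6271 bits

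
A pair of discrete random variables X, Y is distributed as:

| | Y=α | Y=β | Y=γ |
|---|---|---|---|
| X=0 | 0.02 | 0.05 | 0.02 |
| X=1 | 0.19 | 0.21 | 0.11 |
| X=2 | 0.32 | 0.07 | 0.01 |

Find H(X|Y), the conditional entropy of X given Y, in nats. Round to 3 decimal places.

0.812 nats

Chain rule: H(X|Y) = H(X,Y) − H(Y).
Marginals: p(X) = (0.0900, 0.5100, 0.4000), p(Y) = (0.5300, 0.3300, 0.1400).
H(X,Y) = 1.7892 nats; H(Y) = 0.9776 nats.
H(X|Y) = 1.7892 − 0.9776 = 0.812 nats.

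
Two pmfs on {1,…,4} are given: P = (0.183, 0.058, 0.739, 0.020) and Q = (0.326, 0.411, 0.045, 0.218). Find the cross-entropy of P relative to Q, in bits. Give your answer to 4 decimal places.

H(P,Q) = −Σ p·log₂ q.
  −0.183·log₂(0.326) = 0.29592
  −0.058·log₂(0.411) = 0.07440
  −0.739·log₂(0.045) = 3.30624
  −0.020·log₂(0.218) = 0.04395
H(P,Q) = 3.7205 bits.

3.7205 bits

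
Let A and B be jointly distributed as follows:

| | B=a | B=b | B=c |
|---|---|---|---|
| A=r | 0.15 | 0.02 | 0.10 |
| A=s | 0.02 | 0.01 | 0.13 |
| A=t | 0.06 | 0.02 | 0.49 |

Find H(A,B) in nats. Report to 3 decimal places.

H(A,B) = −Σ p(x,y)·ln p(x,y) over all 9 cells.
  cell (r,a): −0.15·ln0.15 = 0.2846
  cell (r,b): −0.02·ln0.02 = 0.0782
  cell (r,c): −0.10·ln0.10 = 0.2303
  cell (s,a): −0.02·ln0.02 = 0.0782
  cell (s,b): −0.01·ln0.01 = 0.0461
  cell (s,c): −0.13·ln0.13 = 0.2652
  cell (t,a): −0.06·ln0.06 = 0.1688
  cell (t,b): −0.02·ln0.02 = 0.0782
  cell (t,c): −0.49·ln0.49 = 0.3495
Sum = 1.579 nats.

1.579 nats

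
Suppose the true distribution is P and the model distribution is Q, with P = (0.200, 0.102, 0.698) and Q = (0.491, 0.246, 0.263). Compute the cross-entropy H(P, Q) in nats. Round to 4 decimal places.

H(P,Q) = −Σ p·ln q.
  −0.200·ln(0.491) = 0.14226
  −0.102·ln(0.246) = 0.14305
  −0.698·ln(0.263) = 0.93225
H(P,Q) = 1.2176 nats.

1.2176 nats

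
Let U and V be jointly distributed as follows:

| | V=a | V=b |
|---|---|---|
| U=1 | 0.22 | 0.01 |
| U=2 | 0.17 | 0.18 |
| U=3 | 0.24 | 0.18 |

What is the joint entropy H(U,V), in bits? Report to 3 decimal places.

2.366 bits

H(U,V) = −Σ p(x,y)·log₂ p(x,y) over all 6 cells.
  cell (1,a): −0.22·log₂0.22 = 0.4806
  cell (1,b): −0.01·log₂0.01 = 0.0664
  cell (2,a): −0.17·log₂0.17 = 0.4346
  cell (2,b): −0.18·log₂0.18 = 0.4453
  cell (3,a): −0.24·log₂0.24 = 0.4941
  cell (3,b): −0.18·log₂0.18 = 0.4453
Sum = 2.366 bits.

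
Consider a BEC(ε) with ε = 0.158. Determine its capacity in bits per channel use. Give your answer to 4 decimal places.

0.8420 bits

Binary erasure channel: capacity C = 1 − ε.
C = 1 − 0.158 = 0.8420 bits per channel use.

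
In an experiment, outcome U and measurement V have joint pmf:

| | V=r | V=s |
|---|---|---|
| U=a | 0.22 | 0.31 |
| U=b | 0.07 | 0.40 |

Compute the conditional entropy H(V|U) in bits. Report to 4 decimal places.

Chain rule: H(V|U) = H(U,V) − H(U).
Marginals: p(U) = (0.5300, 0.4700), p(V) = (0.2900, 0.7100).
H(U,V) = 1.8017 bits; H(U) = 0.9974 bits.
H(V|U) = 1.8017 − 0.9974 = 0.8043 bits.

0.8043 bits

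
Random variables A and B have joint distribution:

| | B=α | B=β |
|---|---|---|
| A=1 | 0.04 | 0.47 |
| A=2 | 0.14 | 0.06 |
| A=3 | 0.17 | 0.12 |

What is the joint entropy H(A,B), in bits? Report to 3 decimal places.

2.140 bits

H(A,B) = −Σ p(x,y)·log₂ p(x,y) over all 6 cells.
  cell (1,α): −0.04·log₂0.04 = 0.1858
  cell (1,β): −0.47·log₂0.47 = 0.5120
  cell (2,α): −0.14·log₂0.14 = 0.3971
  cell (2,β): −0.06·log₂0.06 = 0.2435
  cell (3,α): −0.17·log₂0.17 = 0.4346
  cell (3,β): −0.12·log₂0.12 = 0.3671
Sum = 2.140 bits.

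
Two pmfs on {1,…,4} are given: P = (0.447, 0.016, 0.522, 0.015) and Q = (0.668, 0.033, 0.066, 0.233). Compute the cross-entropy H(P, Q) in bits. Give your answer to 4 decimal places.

2.4174 bits

H(P,Q) = −Σ p·log₂ q.
  −0.447·log₂(0.668) = 0.26019
  −0.016·log₂(0.033) = 0.07874
  −0.522·log₂(0.066) = 2.04697
  −0.015·log₂(0.233) = 0.03152
H(P,Q) = 2.4174 bits.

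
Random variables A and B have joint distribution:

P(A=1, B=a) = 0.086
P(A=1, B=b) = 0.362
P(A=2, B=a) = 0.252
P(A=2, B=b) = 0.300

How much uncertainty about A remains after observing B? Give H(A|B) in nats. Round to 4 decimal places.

0.6477 nats

Chain rule: H(A|B) = H(A,B) − H(B).
Marginals: p(A) = (0.4480, 0.5520), p(B) = (0.3380, 0.6620).
H(A,B) = 1.2874 nats; H(B) = 0.6397 nats.
H(A|B) = 1.2874 − 0.6397 = 0.6477 nats.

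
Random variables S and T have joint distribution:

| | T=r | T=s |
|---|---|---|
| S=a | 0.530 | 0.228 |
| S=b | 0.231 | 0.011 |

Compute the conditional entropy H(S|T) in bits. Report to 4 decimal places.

Marginals: p(S) = (0.7580, 0.2420), p(T) = (0.7610, 0.2390).
H(S|T) = Σ p(T) · H(S|T=·).
  T=r: p=0.7610, H(S|T=r) = 0.8856
  T=s: p=0.2390, H(S|T=s) = 0.2693
Weighted sum = 0.7383 bits.

0.7383 bits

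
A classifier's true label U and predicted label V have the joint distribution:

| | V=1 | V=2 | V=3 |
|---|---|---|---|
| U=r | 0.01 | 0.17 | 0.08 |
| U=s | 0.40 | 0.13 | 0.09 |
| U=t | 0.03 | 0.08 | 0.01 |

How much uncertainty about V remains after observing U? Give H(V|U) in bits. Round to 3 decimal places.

1.226 bits

Marginals: p(U) = (0.2600, 0.6200, 0.1200), p(V) = (0.4400, 0.3800, 0.1800).
H(V|U) = Σ p(U) · H(V|U=·).
  U=r: p=0.2600, H(V|U=r) = 1.1048
  U=s: p=0.6200, H(V|U=s) = 1.2846
  U=t: p=0.1200, H(V|U=t) = 1.1887
Weighted sum = 1.226 bits.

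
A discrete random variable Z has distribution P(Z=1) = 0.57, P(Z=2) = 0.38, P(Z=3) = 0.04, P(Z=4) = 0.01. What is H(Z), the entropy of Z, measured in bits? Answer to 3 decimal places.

1.245 bits

H(Z) = −Σ p·log₂ p.
  −(0.57)·log₂(0.57) = 0.4623
  −(0.38)·log₂(0.38) = 0.5305
  −(0.04)·log₂(0.04) = 0.1858
  −(0.01)·log₂(0.01) = 0.0664
Sum: 0.4623 + 0.5305 + 0.1858 + 0.0664 = 1.245 bits.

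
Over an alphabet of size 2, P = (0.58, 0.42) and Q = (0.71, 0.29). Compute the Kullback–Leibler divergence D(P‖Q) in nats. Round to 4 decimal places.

0.0383 nats

D(P‖Q) = Σ p·ln(p/q).
  0.58·ln(0.58/0.71) = -0.11730
  0.42·ln(0.42/0.29) = 0.15556
D(P‖Q) = 0.0383 nats.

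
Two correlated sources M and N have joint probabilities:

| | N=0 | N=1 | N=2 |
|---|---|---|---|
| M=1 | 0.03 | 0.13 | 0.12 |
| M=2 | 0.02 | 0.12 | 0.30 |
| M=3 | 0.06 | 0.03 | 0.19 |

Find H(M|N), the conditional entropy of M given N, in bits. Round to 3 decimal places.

1.454 bits

Marginals: p(M) = (0.2800, 0.4400, 0.2800), p(N) = (0.1100, 0.2800, 0.6100).
H(M|N) = Σ p(N) · H(M|N=·).
  N=0: p=0.1100, H(M|N=0) = 1.4354
  N=1: p=0.2800, H(M|N=1) = 1.3831
  N=2: p=0.6100, H(M|N=2) = 1.4891
Weighted sum = 1.454 bits.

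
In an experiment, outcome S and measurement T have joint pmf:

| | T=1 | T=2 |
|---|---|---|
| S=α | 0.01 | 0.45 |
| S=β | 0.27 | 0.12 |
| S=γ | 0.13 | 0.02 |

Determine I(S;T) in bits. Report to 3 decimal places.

Marginals: p(S) = (0.4600, 0.3900, 0.1500), p(T) = (0.4100, 0.5900).
I(S;T) = Σ p(x,y)·log₂[p(x,y)/(p(x)p(y))].
  (α,1): 0.01·log₂(0.0530) = -0.0424
  (α,2): 0.45·log₂(1.6581) = 0.3283
  (β,1): 0.27·log₂(1.6886) = 0.2041
  (β,2): 0.12·log₂(0.5215) = -0.1127
  (γ,1): 0.13·log₂(2.1138) = 0.1404
  (γ,2): 0.02·log₂(0.2260) = -0.0429
Sum = 0.475 bits.

0.475 bits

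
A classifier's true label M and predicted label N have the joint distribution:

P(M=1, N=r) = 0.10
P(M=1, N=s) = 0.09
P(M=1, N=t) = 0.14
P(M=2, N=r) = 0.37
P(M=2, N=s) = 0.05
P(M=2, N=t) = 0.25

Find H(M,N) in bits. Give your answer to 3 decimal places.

2.289 bits

H(M,N) = −Σ p(x,y)·log₂ p(x,y) over all 6 cells.
  cell (1,r): −0.10·log₂0.10 = 0.3322
  cell (1,s): −0.09·log₂0.09 = 0.3127
  cell (1,t): −0.14·log₂0.14 = 0.3971
  cell (2,r): −0.37·log₂0.37 = 0.5307
  cell (2,s): −0.05·log₂0.05 = 0.2161
  cell (2,t): −0.25·log₂0.25 = 0.5000
Sum = 2.289 bits.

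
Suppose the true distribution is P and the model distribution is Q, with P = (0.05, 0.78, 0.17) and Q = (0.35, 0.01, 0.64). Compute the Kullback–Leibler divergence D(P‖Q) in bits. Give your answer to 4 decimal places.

D(P‖Q) = Σ p·log₂(p/q).
  0.05·log₂(0.05/0.35) = -0.14037
  0.78·log₂(0.78/0.01) = 4.90261
  0.17·log₂(0.17/0.64) = -0.32513
D(P‖Q) = 4.4371 bits.

4.4371 bits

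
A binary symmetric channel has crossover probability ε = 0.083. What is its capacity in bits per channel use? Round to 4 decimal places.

Binary symmetric channel: C = 1 − h₂(ε) where h₂ is the binary entropy function.
h₂(0.083) = −0.083·log₂0.083 − 0.917·log₂0.917 = 0.4127.
C = 1 − 0.4127 = 0.5873 bits per channel use.

0.5873 bits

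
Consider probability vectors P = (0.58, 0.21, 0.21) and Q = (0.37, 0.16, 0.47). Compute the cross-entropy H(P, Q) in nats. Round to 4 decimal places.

H(P,Q) = −Σ p·ln q.
  −0.58·ln(0.37) = 0.57667
  −0.21·ln(0.16) = 0.38484
  −0.21·ln(0.47) = 0.15855
H(P,Q) = 1.1201 nats.

1.1201 nats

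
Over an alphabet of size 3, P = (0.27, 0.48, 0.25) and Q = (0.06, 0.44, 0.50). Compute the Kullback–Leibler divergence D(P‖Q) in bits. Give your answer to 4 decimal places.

0.3961 bits

D(P‖Q) = Σ p·log₂(p/q).
  0.27·log₂(0.27/0.06) = 0.58588
  0.48·log₂(0.48/0.44) = 0.06025
  0.25·log₂(0.25/0.50) = -0.25000
D(P‖Q) = 0.3961 bits.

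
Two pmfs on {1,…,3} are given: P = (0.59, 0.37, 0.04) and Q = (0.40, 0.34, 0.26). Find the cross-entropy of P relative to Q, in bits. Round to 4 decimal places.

1.4335 bits

H(P,Q) = −Σ p·log₂ q.
  −0.59·log₂(0.40) = 0.77994
  −0.37·log₂(0.34) = 0.57587
  −0.04·log₂(0.26) = 0.07774
H(P,Q) = 1.4335 bits.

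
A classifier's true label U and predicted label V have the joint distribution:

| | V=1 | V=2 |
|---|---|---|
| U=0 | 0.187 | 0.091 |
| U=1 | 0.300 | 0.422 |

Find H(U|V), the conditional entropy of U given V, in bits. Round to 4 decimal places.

Marginals: p(U) = (0.2780, 0.7220), p(V) = (0.4870, 0.5130).
H(U|V) = Σ p(V) · H(U|V=·).
  V=1: p=0.4870, H(U|V=1) = 0.9608
  V=2: p=0.5130, H(U|V=2) = 0.6743
Weighted sum = 0.8138 bits.

0.8138 bits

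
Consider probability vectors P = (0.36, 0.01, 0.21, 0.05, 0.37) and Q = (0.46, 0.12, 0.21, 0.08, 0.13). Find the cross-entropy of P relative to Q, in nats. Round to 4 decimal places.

H(P,Q) = −Σ p·ln q.
  −0.36·ln(0.46) = 0.27955
  −0.01·ln(0.12) = 0.02120
  −0.21·ln(0.21) = 0.32774
  −0.05·ln(0.08) = 0.12629
  −0.37·ln(0.13) = 0.75488
H(P,Q) = 1.5097 nats.

1.5097 nats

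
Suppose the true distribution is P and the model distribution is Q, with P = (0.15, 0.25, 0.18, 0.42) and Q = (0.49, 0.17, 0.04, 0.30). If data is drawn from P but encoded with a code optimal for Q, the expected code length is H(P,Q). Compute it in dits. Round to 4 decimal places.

0.7101 dits

H(P,Q) = −Σ p·log₁₀ q.
  −0.15·log₁₀(0.49) = 0.04647
  −0.25·log₁₀(0.17) = 0.19239
  −0.18·log₁₀(0.04) = 0.25163
  −0.42·log₁₀(0.30) = 0.21961
H(P,Q) = 0.7101 dits.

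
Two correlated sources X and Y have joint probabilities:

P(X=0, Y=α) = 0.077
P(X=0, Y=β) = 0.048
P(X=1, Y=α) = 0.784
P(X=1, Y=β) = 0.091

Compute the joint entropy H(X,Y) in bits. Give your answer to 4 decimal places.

1.0850 bits

H(X,Y) = −Σ p(x,y)·log₂ p(x,y) over all 4 cells.
  cell (0,α): −0.077·log₂0.077 = 0.28482
  cell (0,β): −0.048·log₂0.048 = 0.21028
  cell (1,α): −0.784·log₂0.784 = 0.27524
  cell (1,β): −0.091·log₂0.091 = 0.31468
Sum = 1.0850 bits.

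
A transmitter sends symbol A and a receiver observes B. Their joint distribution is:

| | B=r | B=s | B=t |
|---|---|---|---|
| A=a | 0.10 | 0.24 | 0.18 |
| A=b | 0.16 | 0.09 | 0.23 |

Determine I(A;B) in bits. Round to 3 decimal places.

0.064 bits

Marginals: p(A) = (0.5200, 0.4800), p(B) = (0.2600, 0.3300, 0.4100).
I(A;B) = H(A) + H(B) − H(A,B).
H(A) = 0.9988, H(B) = 1.5605, H(A,B) = 2.4950.
I(A;B) = 0.9988 + 1.5605 − 2.4950 = 0.064 bits.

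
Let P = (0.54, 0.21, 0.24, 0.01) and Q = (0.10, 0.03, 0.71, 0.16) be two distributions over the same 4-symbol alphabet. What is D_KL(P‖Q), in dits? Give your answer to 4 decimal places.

0.4479 dits

D(P‖Q) = Σ p·log₁₀(p/q).
  0.54·log₁₀(0.54/0.10) = 0.39549
  0.21·log₁₀(0.21/0.03) = 0.17747
  0.24·log₁₀(0.24/0.71) = -0.11305
  0.01·log₁₀(0.01/0.16) = -0.01204
D(P‖Q) = 0.4479 dits.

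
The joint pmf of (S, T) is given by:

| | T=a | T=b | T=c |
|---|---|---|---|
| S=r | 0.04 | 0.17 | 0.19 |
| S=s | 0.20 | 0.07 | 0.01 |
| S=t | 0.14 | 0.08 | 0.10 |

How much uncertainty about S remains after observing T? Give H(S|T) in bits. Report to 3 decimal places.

Marginals: p(S) = (0.4000, 0.2800, 0.3200), p(T) = (0.3800, 0.3200, 0.3000).
H(S|T) = Σ p(T) · H(S|T=·).
  T=a: p=0.3800, H(S|T=a) = 1.3600
  T=b: p=0.3200, H(S|T=b) = 1.4644
  T=c: p=0.3000, H(S|T=c) = 1.1092
Weighted sum = 1.318 bits.

1.318 bits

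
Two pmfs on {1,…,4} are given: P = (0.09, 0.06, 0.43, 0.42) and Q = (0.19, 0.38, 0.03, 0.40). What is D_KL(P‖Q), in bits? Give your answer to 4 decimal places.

1.4245 bits

D(P‖Q) = Σ p·log₂(p/q).
  0.09·log₂(0.09/0.19) = -0.09702
  0.06·log₂(0.06/0.38) = -0.15978
  0.43·log₂(0.43/0.03) = 1.65176
  0.42·log₂(0.42/0.40) = 0.02956
D(P‖Q) = 1.4245 bits.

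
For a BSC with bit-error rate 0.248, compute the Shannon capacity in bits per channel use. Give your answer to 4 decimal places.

0.1919 bits

Binary symmetric channel: C = 1 − h₂(ε) where h₂ is the binary entropy function.
h₂(0.248) = −0.248·log₂0.248 − 0.752·log₂0.752 = 0.8081.
C = 1 − 0.8081 = 0.1919 bits per channel use.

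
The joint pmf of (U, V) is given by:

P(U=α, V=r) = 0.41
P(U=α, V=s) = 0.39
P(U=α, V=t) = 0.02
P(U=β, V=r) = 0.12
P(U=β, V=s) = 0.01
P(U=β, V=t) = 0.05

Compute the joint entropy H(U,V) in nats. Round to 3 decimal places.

H(U,V) = −Σ p(x,y)·ln p(x,y) over all 6 cells.
  cell (α,r): −0.41·ln0.41 = 0.3656
  cell (α,s): −0.39·ln0.39 = 0.3672
  cell (α,t): −0.02·ln0.02 = 0.0782
  cell (β,r): −0.12·ln0.12 = 0.2544
  cell (β,s): −0.01·ln0.01 = 0.0461
  cell (β,t): −0.05·ln0.05 = 0.1498
Sum = 1.261 nats.

1.261 nats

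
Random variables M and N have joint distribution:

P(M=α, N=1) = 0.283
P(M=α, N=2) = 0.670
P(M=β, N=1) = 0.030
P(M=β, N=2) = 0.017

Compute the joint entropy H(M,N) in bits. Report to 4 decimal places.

1.1542 bits

H(M,N) = −Σ p(x,y)·log₂ p(x,y) over all 4 cells.
  cell (α,1): −0.283·log₂0.283 = 0.51538
  cell (α,2): −0.670·log₂0.670 = 0.38710
  cell (β,1): −0.030·log₂0.030 = 0.15177
  cell (β,2): −0.017·log₂0.017 = 0.09993
Sum = 1.1542 bits.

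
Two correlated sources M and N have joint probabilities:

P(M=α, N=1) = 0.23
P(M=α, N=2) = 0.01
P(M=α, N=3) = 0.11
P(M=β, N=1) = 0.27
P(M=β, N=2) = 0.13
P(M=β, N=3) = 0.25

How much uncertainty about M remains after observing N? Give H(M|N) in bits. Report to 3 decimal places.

Chain rule: H(M|N) = H(M,N) − H(N).
Marginals: p(M) = (0.3500, 0.6500), p(N) = (0.5000, 0.1400, 0.3600).
H(M,N) = 2.2971 bits; H(N) = 1.4277 bits.
H(M|N) = 2.2971 − 1.4277 = 0.869 bits.

0.869 bits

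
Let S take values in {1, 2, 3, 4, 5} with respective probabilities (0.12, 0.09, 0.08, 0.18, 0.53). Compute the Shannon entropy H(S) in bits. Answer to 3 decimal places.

1.902 bits

H(S) = −Σ p·log₂ p.
  −(0.12)·log₂(0.12) = 0.3671
  −(0.09)·log₂(0.09) = 0.3127
  −(0.08)·log₂(0.08) = 0.2915
  −(0.18)·log₂(0.18) = 0.4453
  −(0.53)·log₂(0.53) = 0.4854
Sum: 0.3671 + 0.3127 + 0.2915 + 0.4453 + 0.4854 = 1.902 bits.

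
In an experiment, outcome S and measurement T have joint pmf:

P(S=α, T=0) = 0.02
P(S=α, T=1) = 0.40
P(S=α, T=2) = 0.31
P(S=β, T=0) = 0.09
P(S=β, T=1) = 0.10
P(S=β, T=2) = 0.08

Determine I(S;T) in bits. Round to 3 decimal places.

Marginals: p(S) = (0.7300, 0.2700), p(T) = (0.1100, 0.5000, 0.3900).
I(S;T) = H(S) + H(T) − H(S,T).
H(S) = 0.8415, H(T) = 1.3801, H(S,T) = 2.1018.
I(S;T) = 0.8415 + 1.3801 − 2.1018 = 0.120 bits.

0.120 bits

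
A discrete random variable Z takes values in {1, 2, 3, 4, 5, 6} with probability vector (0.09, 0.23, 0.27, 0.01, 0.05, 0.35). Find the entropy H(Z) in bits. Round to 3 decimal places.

H(Z) = −Σ p·log₂ p.
  −(0.09)·log₂(0.09) = 0.3127
  −(0.23)·log₂(0.23) = 0.4877
  −(0.27)·log₂(0.27) = 0.5100
  −(0.01)·log₂(0.01) = 0.0664
  −(0.05)·log₂(0.05) = 0.2161
  −(0.35)·log₂(0.35) = 0.5301
Sum: 0.3127 + 0.4877 + 0.5100 + 0.0664 + 0.2161 + 0.5301 = 2.123 bits.

2.123 bits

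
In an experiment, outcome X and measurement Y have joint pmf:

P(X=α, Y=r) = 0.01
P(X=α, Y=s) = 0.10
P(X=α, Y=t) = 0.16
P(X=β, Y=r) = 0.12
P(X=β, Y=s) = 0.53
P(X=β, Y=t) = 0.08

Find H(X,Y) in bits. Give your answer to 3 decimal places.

H(X,Y) = −Σ p(x,y)·log₂ p(x,y) over all 6 cells.
  cell (α,r): −0.01·log₂0.01 = 0.0664
  cell (α,s): −0.10·log₂0.10 = 0.3322
  cell (α,t): −0.16·log₂0.16 = 0.4230
  cell (β,r): −0.12·log₂0.12 = 0.3671
  cell (β,s): −0.53·log₂0.53 = 0.4854
  cell (β,t): −0.08·log₂0.08 = 0.2915
Sum = 1.966 bits.

1.966 bits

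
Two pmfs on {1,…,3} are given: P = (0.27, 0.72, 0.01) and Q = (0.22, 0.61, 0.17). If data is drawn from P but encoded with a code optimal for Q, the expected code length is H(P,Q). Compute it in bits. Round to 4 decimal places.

1.1288 bits

H(P,Q) = −Σ p·log₂ q.
  −0.27·log₂(0.22) = 0.58979
  −0.72·log₂(0.61) = 0.51345
  −0.01·log₂(0.17) = 0.02556
H(P,Q) = 1.1288 bits.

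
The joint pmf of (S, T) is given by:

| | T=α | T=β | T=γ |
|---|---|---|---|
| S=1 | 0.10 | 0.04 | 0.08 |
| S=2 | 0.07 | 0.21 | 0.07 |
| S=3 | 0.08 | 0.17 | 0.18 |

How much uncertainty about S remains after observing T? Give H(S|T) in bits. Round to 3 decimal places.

Marginals: p(S) = (0.2200, 0.3500, 0.4300), p(T) = (0.2500, 0.4200, 0.3300).
H(S|T) = Σ p(T) · H(S|T=·).
  T=α: p=0.2500, H(S|T=α) = 1.5690
  T=β: p=0.4200, H(S|T=β) = 1.3512
  T=γ: p=0.3300, H(S|T=γ) = 1.4471
Weighted sum = 1.437 bits.

1.437 bits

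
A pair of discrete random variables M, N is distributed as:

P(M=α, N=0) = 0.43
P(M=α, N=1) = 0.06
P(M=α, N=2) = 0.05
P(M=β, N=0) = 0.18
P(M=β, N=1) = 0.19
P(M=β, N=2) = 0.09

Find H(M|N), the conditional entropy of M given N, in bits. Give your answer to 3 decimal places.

Chain rule: H(M|N) = H(M,N) − H(N).
Marginals: p(M) = (0.5400, 0.4600), p(N) = (0.6100, 0.2500, 0.1400).
H(M,N) = 2.1964 bits; H(N) = 1.3321 bits.
H(M|N) = 2.1964 − 1.3321 = 0.864 bits.

0.864 bits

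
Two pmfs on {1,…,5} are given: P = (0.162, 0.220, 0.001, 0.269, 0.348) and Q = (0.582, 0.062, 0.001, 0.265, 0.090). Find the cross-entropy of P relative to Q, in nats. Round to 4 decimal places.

H(P,Q) = −Σ p·ln q.
  −0.162·ln(0.582) = 0.08769
  −0.220·ln(0.062) = 0.61174
  −0.001·ln(0.001) = 0.00691
  −0.269·ln(0.265) = 0.35724
  −0.348·ln(0.090) = 0.83797
H(P,Q) = 1.9015 nats.

1.9015 nats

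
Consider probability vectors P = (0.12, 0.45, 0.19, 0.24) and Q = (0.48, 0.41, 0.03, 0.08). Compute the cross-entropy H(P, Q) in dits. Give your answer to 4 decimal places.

H(P,Q) = −Σ p·log₁₀ q.
  −0.12·log₁₀(0.48) = 0.03825
  −0.45·log₁₀(0.41) = 0.17425
  −0.19·log₁₀(0.03) = 0.28935
  −0.24·log₁₀(0.08) = 0.26326
H(P,Q) = 0.7651 dits.

0.7651 dits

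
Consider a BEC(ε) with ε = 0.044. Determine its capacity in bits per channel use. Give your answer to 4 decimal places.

0.9560 bits

Binary erasure channel: capacity C = 1 − ε.
C = 1 − 0.044 = 0.9560 bits per channel use.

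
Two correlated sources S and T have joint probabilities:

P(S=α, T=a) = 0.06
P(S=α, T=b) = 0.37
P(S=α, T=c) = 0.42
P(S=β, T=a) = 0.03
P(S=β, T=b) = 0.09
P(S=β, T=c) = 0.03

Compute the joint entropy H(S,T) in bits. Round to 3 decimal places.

1.916 bits

H(S,T) = −Σ p(x,y)·log₂ p(x,y) over all 6 cells.
  cell (α,a): −0.06·log₂0.06 = 0.2435
  cell (α,b): −0.37·log₂0.37 = 0.5307
  cell (α,c): −0.42·log₂0.42 = 0.5256
  cell (β,a): −0.03·log₂0.03 = 0.1518
  cell (β,b): −0.09·log₂0.09 = 0.3127
  cell (β,c): −0.03·log₂0.03 = 0.1518
Sum = 1.916 bits.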